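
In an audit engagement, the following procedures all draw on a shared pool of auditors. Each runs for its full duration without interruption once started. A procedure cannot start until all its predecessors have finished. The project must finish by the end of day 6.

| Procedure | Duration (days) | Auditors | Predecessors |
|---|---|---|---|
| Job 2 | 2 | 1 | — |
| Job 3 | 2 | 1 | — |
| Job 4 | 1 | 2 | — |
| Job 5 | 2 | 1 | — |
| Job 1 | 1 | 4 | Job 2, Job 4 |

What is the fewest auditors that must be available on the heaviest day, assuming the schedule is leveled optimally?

4

Early-start (Job 2@1, Job 3@1, Job 4@1, Job 5@1, Job 1@3) gives peak 5: d1:5  d2:3  d3:4  d4:0  d5:0  d6:0.
Shift Job 5→2, Job 1→4.
Schedule Job 2@1, Job 3@1, Job 4@1, Job 5@2, Job 1@4: d1:4  d2:3  d3:1  d4:4  d5:0  d6:0 — peak 4.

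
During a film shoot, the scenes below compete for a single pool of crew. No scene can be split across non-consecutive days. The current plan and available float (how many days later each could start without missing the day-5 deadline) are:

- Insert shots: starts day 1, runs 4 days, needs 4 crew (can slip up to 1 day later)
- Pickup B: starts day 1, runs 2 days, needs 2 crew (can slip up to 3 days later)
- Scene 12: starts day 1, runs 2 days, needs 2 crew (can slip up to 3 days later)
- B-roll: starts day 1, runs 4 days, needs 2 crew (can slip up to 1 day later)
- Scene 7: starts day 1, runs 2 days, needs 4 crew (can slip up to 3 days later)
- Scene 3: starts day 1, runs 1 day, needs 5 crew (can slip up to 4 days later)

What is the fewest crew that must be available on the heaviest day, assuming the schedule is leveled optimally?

Early-start (Insert shots@1, Pickup B@1, Scene 12@1, B-roll@1, Scene 7@1, Scene 3@1) gives peak 19: d1:19  d2:14  d3:6  d4:6  d5:0.
Shift Scene 7→3, Scene 3→5.
Schedule Insert shots@1, Pickup B@1, Scene 12@1, B-roll@1, Scene 7@3, Scene 3@5: d1:10  d2:10  d3:10  d4:10  d5:5 — peak 10.

10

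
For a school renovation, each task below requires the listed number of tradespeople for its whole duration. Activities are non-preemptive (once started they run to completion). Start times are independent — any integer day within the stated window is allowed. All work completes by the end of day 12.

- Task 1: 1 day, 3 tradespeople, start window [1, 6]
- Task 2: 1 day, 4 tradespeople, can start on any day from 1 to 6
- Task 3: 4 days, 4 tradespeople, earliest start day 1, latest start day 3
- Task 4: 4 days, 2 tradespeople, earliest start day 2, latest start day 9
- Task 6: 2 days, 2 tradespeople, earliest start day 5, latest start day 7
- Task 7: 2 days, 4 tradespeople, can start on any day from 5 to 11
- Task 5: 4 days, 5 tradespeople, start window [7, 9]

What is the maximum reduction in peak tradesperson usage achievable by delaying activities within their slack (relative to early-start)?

5

Early-start peak: d1:11  d2:6  d3:6  d4:6  d5:8  d6:6  d7:5  d8:5  d9:5  d10:5  d11:0  d12:0 ⇒ 11.
Leveled (Task 1@1, Task 2@2, Task 3@3, Task 4@2, Task 6@6, Task 7@7, Task 5@9): d1:3  d2:6  d3:6  d4:6  d5:6  d6:6  d7:6  d8:4  d9:5  d10:5  d11:5  d12:5 ⇒ 6.
Reduction 11 − 6 = 5.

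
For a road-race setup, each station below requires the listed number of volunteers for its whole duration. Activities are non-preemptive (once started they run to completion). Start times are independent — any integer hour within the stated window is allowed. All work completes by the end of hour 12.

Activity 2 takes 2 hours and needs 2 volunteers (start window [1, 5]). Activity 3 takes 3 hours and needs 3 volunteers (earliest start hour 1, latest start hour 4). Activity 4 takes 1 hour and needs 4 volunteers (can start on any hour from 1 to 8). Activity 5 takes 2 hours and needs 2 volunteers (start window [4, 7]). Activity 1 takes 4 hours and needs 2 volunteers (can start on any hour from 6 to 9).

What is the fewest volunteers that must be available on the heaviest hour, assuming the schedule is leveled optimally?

Early-start (Activity 2@1, Activity 3@1, Activity 4@1, Activity 5@4, Activity 1@6) gives peak 9: h1:9  h2:5  h3:3  h4:2  h5:2  h6:2  h7:2  h8:2  h9:2  h10:0  h11:0  h12:0.
Shift Activity 3→3, Activity 4→6, Activity 5→7, Activity 1→7.
Schedule Activity 2@1, Activity 3@3, Activity 4@6, Activity 5@7, Activity 1@7: h1:2  h2:2  h3:3  h4:3  h5:3  h6:4  h7:4  h8:4  h9:2  h10:2  h11:0  h12:0 — peak 4.

4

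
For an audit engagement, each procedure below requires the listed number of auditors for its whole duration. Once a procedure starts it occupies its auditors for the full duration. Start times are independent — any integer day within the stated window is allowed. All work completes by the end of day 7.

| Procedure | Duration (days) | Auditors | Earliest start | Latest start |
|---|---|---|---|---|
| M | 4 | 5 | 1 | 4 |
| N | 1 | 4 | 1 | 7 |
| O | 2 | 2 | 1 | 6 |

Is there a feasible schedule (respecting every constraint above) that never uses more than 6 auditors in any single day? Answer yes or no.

yes

Schedule M@1, N@5, O@6: d1:5  d2:5  d3:5  d4:5  d5:4  d6:2  d7:2 — peak 5 ≤ 6.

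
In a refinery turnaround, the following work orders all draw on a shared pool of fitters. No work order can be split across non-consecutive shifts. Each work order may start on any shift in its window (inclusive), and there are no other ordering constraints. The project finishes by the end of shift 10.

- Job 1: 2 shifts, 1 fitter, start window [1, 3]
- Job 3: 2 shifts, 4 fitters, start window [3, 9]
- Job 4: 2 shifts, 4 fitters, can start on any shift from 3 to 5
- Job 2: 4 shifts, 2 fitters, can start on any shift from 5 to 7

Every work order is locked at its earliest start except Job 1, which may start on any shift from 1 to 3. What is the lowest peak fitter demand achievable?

8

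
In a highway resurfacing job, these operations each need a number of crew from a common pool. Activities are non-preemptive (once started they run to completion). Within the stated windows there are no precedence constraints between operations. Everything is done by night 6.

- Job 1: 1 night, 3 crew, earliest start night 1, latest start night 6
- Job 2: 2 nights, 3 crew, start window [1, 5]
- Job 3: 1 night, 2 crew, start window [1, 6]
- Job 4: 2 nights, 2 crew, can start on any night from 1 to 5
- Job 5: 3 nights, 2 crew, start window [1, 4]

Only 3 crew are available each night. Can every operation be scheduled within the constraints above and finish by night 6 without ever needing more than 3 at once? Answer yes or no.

Total crew member-nights = 21; over 6 nights the average is 21/6 > 3, so some night must exceed 3.

no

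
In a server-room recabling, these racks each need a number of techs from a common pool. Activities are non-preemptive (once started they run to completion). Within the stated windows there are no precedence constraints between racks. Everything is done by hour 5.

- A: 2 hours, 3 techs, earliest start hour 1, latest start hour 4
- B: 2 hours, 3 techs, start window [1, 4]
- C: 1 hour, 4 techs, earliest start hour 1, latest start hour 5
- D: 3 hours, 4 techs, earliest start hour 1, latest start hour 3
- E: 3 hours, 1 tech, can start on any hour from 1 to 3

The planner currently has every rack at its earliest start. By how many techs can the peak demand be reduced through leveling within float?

Early-start peak: h1:15  h2:11  h3:5  h4:0  h5:0 ⇒ 15.
Leveled (A@1, B@1, C@4, D@3, E@1): h1:7  h2:7  h3:5  h4:8  h5:4 ⇒ 8.
Reduction 15 − 8 = 7.

7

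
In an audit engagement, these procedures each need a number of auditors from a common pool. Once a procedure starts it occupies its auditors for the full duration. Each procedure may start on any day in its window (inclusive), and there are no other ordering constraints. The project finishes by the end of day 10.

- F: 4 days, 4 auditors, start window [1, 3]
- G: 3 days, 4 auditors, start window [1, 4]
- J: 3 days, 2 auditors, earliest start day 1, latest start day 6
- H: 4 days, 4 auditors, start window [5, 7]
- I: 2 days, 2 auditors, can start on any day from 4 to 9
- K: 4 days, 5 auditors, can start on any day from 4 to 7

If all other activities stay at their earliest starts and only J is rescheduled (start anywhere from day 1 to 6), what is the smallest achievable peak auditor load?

J@1: d1:10  d2:10  d3:10  d4:11  d5:11  d6:9  d7:9  d8:4  d9:0  d10:0 → peak 11
J@2: d1:8  d2:10  d3:10  d4:13  d5:11  d6:9  d7:9  d8:4  d9:0  d10:0 → peak 13
J@3: d1:8  d2:8  d3:10  d4:13  d5:13  d6:9  d7:9  d8:4  d9:0  d10:0 → peak 13
J@4: d1:8  d2:8  d3:8  d4:13  d5:13  d6:11  d7:9  d8:4  d9:0  d10:0 → peak 13
J@5: d1:8  d2:8  d3:8  d4:11  d5:13  d6:11  d7:11  d8:4  d9:0  d10:0 → peak 13
J@6: d1:8  d2:8  d3:8  d4:11  d5:11  d6:11  d7:11  d8:6  d9:0  d10:0 → peak 11
Best is J@1, peak 11.

11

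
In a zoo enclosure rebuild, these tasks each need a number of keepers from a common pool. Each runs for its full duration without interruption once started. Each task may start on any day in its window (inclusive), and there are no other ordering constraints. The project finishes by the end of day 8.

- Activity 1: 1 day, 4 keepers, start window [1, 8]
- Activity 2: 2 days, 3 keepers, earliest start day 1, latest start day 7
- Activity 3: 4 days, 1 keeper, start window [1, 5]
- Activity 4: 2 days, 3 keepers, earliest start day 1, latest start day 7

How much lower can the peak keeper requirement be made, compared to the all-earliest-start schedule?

Early-start peak: d1:11  d2:7  d3:1  d4:1  d5:0  d6:0  d7:0  d8:0 ⇒ 11.
Leveled (Activity 1@1, Activity 2@2, Activity 3@2, Activity 4@4): d1:4  d2:4  d3:4  d4:4  d5:4  d6:0  d7:0  d8:0 ⇒ 4.
Reduction 11 − 4 = 7.

7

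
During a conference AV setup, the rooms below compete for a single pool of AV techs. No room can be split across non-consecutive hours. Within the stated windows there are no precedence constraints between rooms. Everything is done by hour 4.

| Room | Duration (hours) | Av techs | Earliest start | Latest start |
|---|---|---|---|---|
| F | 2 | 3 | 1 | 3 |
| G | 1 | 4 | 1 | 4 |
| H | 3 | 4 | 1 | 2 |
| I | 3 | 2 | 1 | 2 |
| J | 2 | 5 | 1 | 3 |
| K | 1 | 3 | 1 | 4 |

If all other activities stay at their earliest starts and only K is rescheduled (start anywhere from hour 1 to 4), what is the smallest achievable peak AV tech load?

K@1: h1:21  h2:14  h3:6  h4:0 → peak 21
K@2: h1:18  h2:17  h3:6  h4:0 → peak 18
K@3: h1:18  h2:14  h3:9  h4:0 → peak 18
K@4: h1:18  h2:14  h3:6  h4:3 → peak 18
Best is K@2, peak 18.

18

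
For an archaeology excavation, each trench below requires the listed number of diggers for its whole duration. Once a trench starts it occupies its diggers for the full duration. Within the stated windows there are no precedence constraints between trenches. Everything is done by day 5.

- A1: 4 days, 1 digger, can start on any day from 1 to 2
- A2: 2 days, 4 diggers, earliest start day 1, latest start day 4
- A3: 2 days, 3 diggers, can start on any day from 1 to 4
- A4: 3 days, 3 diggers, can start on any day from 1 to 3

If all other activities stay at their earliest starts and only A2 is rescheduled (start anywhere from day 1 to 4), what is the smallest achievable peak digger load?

7

A2@1: d1:11  d2:11  d3:4  d4:1  d5:0 → peak 11
A2@2: d1:7  d2:11  d3:8  d4:1  d5:0 → peak 11
A2@3: d1:7  d2:7  d3:8  d4:5  d5:0 → peak 8
A2@4: d1:7  d2:7  d3:4  d4:5  d5:4 → peak 7
Best is A2@4, peak 7.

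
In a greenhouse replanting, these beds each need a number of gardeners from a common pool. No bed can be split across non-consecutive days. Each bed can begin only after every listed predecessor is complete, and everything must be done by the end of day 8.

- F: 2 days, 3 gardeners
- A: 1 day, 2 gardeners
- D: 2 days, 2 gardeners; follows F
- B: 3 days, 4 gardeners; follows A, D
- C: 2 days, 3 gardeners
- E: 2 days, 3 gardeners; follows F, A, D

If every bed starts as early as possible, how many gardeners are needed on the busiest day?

8

Early-start schedule: F@1, A@1, D@3, B@5, C@1, E@5.
Load per day: day 1: 8, day 2: 6, day 3: 2, day 4: 2, day 5: 7, day 6: 7, day 7: 4, day 8: 0.
Peak is 8.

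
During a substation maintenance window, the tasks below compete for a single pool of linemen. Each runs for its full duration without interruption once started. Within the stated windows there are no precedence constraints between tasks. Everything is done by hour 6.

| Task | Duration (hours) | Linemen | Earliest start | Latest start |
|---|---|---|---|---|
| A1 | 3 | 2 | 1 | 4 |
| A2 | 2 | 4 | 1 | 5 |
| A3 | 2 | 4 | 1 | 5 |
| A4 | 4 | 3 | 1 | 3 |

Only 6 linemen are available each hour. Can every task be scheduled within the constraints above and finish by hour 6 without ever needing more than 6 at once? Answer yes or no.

The minimum achievable peak is 7; 6 < 7, so no feasible schedule stays within the cap.

no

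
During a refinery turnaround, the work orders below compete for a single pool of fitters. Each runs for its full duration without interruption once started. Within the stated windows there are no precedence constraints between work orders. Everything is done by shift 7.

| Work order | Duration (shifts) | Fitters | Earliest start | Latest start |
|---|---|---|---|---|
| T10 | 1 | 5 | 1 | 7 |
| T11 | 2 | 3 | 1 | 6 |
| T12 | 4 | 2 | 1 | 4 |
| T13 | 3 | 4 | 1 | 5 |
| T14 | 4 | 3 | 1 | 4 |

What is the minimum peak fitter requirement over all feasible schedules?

Early-start (T10@1, T11@1, T12@1, T13@1, T14@1) gives peak 17: s1:17  s2:12  s3:9  s4:5  s5:0  s6:0  s7:0.
Shift T11→2, T13→5, T14→4.
Schedule T10@1, T11@2, T12@1, T13@5, T14@4: s1:7  s2:5  s3:5  s4:5  s5:7  s6:7  s7:7 — peak 7.
Total fitter-shifts = 43 over 7 shifts ⇒ peak ≥ ⌈43/7⌉ = 7, so 7 is optimal.

7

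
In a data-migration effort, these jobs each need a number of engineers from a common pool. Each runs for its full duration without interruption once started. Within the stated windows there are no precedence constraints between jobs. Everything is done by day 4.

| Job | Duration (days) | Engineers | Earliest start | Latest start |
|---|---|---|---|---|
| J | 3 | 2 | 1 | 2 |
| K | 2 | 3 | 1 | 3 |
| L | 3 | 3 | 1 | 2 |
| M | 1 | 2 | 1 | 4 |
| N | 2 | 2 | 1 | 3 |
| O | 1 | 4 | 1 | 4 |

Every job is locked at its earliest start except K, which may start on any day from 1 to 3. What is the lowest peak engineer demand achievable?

13

K@1: d1:16  d2:10  d3:5  d4:0 → peak 16
K@2: d1:13  d2:10  d3:8  d4:0 → peak 13
K@3: d1:13  d2:7  d3:8  d4:3 → peak 13
Best is K@2, peak 13.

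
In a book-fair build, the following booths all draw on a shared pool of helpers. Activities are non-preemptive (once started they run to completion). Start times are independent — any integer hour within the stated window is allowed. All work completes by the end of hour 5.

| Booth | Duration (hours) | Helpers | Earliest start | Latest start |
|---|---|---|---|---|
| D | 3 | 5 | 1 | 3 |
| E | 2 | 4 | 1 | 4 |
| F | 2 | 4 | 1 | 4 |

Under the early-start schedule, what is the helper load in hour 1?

13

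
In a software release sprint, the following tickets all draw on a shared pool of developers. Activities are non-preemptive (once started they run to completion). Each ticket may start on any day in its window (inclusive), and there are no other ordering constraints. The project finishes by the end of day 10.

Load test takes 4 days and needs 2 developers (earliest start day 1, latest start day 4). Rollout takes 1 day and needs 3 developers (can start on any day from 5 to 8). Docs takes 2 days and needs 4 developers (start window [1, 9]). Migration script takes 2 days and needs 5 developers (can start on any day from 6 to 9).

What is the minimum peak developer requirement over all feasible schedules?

5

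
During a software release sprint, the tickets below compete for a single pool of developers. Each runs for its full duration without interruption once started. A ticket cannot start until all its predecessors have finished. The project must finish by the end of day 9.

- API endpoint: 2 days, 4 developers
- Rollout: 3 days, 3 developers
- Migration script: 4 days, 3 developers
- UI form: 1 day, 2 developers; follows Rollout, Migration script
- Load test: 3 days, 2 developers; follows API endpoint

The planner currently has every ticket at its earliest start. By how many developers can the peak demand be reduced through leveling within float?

4

Early-start peak: d1:10  d2:10  d3:8  d4:5  d5:4  d6:0  d7:0  d8:0  d9:0 ⇒ 10.
Leveled (API endpoint@1, Rollout@3, Migration script@3, UI form@7, Load test@6): d1:4  d2:4  d3:6  d4:6  d5:6  d6:5  d7:4  d8:2  d9:0 ⇒ 6.
Reduction 10 − 6 = 4.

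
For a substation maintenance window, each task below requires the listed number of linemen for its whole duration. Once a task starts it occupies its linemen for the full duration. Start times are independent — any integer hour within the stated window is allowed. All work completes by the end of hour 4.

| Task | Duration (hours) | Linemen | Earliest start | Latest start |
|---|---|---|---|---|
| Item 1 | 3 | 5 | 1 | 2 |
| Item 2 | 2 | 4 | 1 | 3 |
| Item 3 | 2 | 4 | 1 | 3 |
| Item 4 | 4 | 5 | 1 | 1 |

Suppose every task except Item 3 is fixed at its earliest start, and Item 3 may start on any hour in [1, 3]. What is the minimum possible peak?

Item 3@1: h1:18  h2:18  h3:10  h4:5 → peak 18
Item 3@2: h1:14  h2:18  h3:14  h4:5 → peak 18
Item 3@3: h1:14  h2:14  h3:14  h4:9 → peak 14
Best is Item 3@3, peak 14.

14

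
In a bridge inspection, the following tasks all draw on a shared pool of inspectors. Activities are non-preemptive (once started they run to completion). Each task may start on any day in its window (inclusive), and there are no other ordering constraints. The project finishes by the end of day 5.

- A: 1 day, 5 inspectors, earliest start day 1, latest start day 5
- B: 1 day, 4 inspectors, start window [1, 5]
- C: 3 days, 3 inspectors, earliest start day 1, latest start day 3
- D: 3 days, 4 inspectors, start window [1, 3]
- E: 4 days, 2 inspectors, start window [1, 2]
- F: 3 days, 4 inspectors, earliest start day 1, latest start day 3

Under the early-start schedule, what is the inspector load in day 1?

22

At early start, day 1 has: A, B, C, D, E, F.
Demand: 5 + 4 + 3 + 4 + 2 + 4 = 22.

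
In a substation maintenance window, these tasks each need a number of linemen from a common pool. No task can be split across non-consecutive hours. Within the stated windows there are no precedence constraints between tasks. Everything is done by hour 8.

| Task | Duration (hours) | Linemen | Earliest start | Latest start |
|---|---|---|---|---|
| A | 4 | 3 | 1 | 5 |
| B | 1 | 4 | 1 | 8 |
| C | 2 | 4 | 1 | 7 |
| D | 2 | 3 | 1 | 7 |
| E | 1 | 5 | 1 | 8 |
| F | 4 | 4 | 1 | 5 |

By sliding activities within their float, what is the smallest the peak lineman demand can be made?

Early-start (A@1, B@1, C@1, D@1, E@1, F@1) gives peak 23: h1:23  h2:14  h3:7  h4:7  h5:0  h6:0  h7:0  h8:0.
Shift C→2, D→5, E→8, F→4.
Schedule A@1, B@1, C@2, D@5, E@8, F@4: h1:7  h2:7  h3:7  h4:7  h5:7  h6:7  h7:4  h8:5 — peak 7.
Total lineman-hours = 51 over 8 hours ⇒ peak ≥ ⌈51/8⌉ = 7, so 7 is optimal.

7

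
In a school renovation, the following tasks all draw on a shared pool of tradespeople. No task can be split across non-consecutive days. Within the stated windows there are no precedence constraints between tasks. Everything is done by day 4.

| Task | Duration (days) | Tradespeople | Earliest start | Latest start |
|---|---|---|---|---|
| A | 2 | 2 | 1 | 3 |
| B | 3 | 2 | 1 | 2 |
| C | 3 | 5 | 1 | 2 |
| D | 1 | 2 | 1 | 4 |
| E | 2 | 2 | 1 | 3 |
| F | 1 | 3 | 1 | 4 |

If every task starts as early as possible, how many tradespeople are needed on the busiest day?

16

Early-start schedule: A@1, B@1, C@1, D@1, E@1, F@1.
Load per day: day 1: 16, day 2: 11, day 3: 7, day 4: 0.
Peak is 16.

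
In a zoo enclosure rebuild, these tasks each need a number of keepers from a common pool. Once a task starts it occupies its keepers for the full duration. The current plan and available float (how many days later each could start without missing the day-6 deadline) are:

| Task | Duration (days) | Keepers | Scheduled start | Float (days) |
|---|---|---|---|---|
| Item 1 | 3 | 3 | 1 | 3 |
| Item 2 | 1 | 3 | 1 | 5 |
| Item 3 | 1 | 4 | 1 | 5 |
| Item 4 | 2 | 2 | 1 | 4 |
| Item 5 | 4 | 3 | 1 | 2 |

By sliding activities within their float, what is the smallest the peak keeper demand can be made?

Early-start (Item 1@1, Item 2@1, Item 3@1, Item 4@1, Item 5@1) gives peak 15: d1:15  d2:8  d3:6  d4:3  d5:0  d6:0.
Shift Item 3→6, Item 4→4, Item 5→2.
Schedule Item 1@1, Item 2@1, Item 3@6, Item 4@4, Item 5@2: d1:6  d2:6  d3:6  d4:5  d5:5  d6:4 — peak 6.
Total keeper-days = 32 over 6 days ⇒ peak ≥ ⌈32/6⌉ = 6, so 6 is optimal.

6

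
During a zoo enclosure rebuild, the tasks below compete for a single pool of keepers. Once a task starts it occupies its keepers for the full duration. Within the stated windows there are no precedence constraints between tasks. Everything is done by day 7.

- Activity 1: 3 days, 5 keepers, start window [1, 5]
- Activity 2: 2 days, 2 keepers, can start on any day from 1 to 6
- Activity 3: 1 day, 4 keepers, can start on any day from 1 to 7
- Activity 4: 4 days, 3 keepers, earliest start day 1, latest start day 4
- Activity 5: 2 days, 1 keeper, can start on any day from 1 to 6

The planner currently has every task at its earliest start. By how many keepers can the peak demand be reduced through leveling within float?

Early-start peak: d1:15  d2:11  d3:8  d4:3  d5:0  d6:0  d7:0 ⇒ 15.
Leveled (Activity 1@1, Activity 2@1, Activity 3@4, Activity 4@4, Activity 5@5): d1:7  d2:7  d3:5  d4:7  d5:4  d6:4  d7:3 ⇒ 7.
Reduction 15 − 7 = 8.

8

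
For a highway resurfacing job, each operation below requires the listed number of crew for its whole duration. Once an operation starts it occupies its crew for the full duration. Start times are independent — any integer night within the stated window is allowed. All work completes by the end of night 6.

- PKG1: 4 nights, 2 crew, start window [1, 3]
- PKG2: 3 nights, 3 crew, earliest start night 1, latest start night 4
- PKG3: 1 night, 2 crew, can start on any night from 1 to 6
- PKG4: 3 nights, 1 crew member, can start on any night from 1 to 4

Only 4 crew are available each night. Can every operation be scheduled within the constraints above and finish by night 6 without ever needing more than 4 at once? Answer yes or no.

The minimum achievable peak is 5; 4 < 5, so no feasible schedule stays within the cap.

no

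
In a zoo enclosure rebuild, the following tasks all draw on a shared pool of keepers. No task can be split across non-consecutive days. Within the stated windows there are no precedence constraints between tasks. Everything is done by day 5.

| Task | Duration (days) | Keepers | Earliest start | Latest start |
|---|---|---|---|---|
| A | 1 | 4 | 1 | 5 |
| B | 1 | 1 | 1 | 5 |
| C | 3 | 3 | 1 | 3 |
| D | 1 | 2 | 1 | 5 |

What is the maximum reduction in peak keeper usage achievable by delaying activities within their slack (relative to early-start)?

Early-start peak: d1:10  d2:3  d3:3  d4:0  d5:0 ⇒ 10.
Leveled (A@1, B@2, C@2, D@5): d1:4  d2:4  d3:3  d4:3  d5:2 ⇒ 4.
Reduction 10 − 4 = 6.

6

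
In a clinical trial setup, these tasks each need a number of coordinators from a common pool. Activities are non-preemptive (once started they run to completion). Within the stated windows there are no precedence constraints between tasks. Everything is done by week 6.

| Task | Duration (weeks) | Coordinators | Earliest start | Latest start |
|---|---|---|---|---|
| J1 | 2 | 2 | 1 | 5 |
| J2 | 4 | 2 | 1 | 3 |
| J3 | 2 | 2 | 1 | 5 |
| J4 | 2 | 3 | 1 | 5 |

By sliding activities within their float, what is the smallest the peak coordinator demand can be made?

4

Early-start (J1@1, J2@1, J3@1, J4@1) gives peak 9: w1:9  w2:9  w3:2  w4:2  w5:0  w6:0.
Shift J3→3, J4→5.
Schedule J1@1, J2@1, J3@3, J4@5: w1:4  w2:4  w3:4  w4:4  w5:3  w6:3 — peak 4.
Total coordinator-weeks = 22 over 6 weeks ⇒ peak ≥ ⌈22/6⌉ = 4, so 4 is optimal.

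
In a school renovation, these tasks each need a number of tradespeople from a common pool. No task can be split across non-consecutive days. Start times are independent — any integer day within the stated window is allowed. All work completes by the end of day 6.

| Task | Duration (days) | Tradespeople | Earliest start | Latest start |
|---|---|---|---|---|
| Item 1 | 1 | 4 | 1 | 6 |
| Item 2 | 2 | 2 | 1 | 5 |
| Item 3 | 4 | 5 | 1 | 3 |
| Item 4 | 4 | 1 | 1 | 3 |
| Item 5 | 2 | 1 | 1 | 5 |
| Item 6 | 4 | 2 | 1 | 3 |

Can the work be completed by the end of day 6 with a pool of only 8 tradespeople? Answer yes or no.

yes

Schedule Item 1@1, Item 2@1, Item 3@2, Item 4@1, Item 5@5, Item 6@3: d1:7  d2:8  d3:8  d4:8  d5:8  d6:3 — peak 8 ≤ 8.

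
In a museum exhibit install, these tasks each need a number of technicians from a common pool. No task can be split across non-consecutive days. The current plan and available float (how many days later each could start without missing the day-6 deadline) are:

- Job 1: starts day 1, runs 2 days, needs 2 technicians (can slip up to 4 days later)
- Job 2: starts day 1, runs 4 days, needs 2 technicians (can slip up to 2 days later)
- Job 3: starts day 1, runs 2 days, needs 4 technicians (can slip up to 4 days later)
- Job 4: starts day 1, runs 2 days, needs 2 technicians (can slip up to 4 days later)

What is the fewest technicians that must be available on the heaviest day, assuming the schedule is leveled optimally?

4

Early-start (Job 1@1, Job 2@1, Job 3@1, Job 4@1) gives peak 10: d1:10  d2:10  d3:2  d4:2  d5:0  d6:0.
Shift Job 3→5, Job 4→3.
Schedule Job 1@1, Job 2@1, Job 3@5, Job 4@3: d1:4  d2:4  d3:4  d4:4  d5:4  d6:4 — peak 4.
Total technician-days = 24 over 6 days ⇒ peak ≥ ⌈24/6⌉ = 4, so 4 is optimal.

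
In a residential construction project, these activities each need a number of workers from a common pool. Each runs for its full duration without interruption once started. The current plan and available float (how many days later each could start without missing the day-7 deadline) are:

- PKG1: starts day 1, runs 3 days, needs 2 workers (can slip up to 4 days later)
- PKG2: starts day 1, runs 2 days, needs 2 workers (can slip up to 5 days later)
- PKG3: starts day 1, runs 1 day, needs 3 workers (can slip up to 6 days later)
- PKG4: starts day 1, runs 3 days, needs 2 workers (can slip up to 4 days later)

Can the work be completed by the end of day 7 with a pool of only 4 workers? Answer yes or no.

Schedule PKG1@1, PKG2@1, PKG3@4, PKG4@5: d1:4  d2:4  d3:2  d4:3  d5:2  d6:2  d7:2 — peak 4 ≤ 4.

yes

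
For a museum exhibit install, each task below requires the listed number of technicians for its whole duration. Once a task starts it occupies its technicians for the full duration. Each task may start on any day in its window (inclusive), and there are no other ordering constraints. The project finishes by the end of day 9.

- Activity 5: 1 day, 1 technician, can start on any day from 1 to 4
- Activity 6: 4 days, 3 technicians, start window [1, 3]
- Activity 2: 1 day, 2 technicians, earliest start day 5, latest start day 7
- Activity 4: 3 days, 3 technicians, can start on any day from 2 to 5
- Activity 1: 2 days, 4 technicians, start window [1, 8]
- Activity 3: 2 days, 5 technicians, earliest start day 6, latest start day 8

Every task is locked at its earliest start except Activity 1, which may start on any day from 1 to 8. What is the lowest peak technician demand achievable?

6

Activity 1@1: d1:8  d2:10  d3:6  d4:6  d5:2  d6:5  d7:5  d8:0  d9:0 → peak 10
Activity 1@2: d1:4  d2:10  d3:10  d4:6  d5:2  d6:5  d7:5  d8:0  d9:0 → peak 10
Activity 1@3: d1:4  d2:6  d3:10  d4:10  d5:2  d6:5  d7:5  d8:0  d9:0 → peak 10
Activity 1@4: d1:4  d2:6  d3:6  d4:10  d5:6  d6:5  d7:5  d8:0  d9:0 → peak 10
Activity 1@5: d1:4  d2:6  d3:6  d4:6  d5:6  d6:9  d7:5  d8:0  d9:0 → peak 9
Activity 1@6: d1:4  d2:6  d3:6  d4:6  d5:2  d6:9  d7:9  d8:0  d9:0 → peak 9
Activity 1@7: d1:4  d2:6  d3:6  d4:6  d5:2  d6:5  d7:9  d8:4  d9:0 → peak 9
Activity 1@8: d1:4  d2:6  d3:6  d4:6  d5:2  d6:5  d7:5  d8:4  d9:4 → peak 6
Best is Activity 1@8, peak 6.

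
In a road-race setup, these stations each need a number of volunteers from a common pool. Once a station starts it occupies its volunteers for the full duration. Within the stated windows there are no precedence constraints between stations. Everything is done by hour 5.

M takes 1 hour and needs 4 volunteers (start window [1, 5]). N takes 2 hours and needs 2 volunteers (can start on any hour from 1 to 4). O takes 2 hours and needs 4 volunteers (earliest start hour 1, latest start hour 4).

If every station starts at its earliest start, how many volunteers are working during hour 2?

At early start, hour 2 has: N, O.
Demand: 2 + 4 = 6.

6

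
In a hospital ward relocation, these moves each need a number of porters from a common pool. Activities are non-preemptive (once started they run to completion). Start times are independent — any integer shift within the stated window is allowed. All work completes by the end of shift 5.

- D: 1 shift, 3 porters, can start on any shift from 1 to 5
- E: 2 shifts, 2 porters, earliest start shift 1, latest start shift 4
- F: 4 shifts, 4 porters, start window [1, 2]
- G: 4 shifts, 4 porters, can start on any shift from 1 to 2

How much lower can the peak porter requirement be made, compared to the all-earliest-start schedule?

3

Early-start peak: s1:13  s2:10  s3:8  s4:8  s5:0 ⇒ 13.
Leveled (D@1, E@1, F@1, G@2): s1:9  s2:10  s3:8  s4:8  s5:4 ⇒ 10.
Reduction 13 − 10 = 3.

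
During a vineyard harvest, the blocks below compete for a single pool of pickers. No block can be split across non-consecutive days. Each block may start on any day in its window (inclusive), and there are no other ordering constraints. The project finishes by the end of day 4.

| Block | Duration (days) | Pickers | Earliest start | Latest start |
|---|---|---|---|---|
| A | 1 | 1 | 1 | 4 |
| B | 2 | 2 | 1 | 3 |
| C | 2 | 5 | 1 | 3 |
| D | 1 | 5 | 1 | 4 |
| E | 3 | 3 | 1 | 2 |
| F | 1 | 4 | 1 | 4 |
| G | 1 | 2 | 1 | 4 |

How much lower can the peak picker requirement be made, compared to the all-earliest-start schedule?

13

Early-start peak: d1:22  d2:10  d3:3  d4:0 ⇒ 22.
Leveled (A@1, B@3, C@1, D@4, E@1, F@3, G@4): d1:9  d2:8  d3:9  d4:9 ⇒ 9.
Reduction 22 − 9 = 13.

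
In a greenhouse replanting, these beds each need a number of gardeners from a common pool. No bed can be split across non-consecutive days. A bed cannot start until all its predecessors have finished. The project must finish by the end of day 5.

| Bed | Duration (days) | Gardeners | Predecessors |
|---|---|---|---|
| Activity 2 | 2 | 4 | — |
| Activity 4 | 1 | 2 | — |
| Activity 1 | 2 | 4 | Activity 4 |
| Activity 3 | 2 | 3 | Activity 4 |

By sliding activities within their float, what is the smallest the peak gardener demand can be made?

7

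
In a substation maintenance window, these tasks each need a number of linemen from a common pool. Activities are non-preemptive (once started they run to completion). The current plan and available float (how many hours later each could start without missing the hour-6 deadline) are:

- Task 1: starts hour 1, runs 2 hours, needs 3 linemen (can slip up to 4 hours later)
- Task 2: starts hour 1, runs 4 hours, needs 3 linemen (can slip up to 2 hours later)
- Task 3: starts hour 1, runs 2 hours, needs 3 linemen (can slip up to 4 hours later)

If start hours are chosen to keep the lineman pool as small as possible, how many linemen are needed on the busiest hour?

Early-start (Task 1@1, Task 2@1, Task 3@1) gives peak 9: h1:9  h2:9  h3:3  h4:3  h5:0  h6:0.
Shift Task 3→3.
Schedule Task 1@1, Task 2@1, Task 3@3: h1:6  h2:6  h3:6  h4:6  h5:0  h6:0 — peak 6.

6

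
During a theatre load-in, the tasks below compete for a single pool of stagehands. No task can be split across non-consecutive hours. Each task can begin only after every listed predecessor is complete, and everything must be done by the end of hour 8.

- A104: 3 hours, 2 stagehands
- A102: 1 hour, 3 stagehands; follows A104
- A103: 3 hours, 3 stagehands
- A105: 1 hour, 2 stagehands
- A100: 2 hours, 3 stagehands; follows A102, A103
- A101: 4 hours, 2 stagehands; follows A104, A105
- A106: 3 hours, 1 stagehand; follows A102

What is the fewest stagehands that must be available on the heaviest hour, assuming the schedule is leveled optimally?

Early-start (A104@1, A102@4, A103@1, A105@1, A100@5, A101@4, A106@5) gives peak 7: h1:7  h2:5  h3:5  h4:5  h5:6  h6:6  h7:3  h8:0.
Shift A105→4, A101→5.
Schedule A104@1, A102@4, A103@1, A105@4, A100@5, A101@5, A106@5: h1:5  h2:5  h3:5  h4:5  h5:6  h6:6  h7:3  h8:2 — peak 6.

6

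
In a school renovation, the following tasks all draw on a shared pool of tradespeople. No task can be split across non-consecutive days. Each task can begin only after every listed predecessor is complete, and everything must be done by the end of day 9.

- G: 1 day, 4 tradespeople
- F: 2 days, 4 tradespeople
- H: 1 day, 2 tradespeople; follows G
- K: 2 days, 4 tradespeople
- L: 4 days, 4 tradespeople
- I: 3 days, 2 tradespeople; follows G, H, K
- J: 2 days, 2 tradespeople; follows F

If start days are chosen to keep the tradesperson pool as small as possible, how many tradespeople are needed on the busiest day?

6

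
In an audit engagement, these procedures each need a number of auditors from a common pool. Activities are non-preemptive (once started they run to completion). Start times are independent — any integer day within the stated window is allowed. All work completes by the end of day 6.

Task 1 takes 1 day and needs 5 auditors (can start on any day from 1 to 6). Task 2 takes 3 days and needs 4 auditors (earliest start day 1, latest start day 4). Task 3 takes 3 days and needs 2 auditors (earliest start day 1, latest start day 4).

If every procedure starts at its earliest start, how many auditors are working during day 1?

11

At early start, day 1 has: Task 1, Task 2, Task 3.
Demand: 5 + 4 + 2 = 11.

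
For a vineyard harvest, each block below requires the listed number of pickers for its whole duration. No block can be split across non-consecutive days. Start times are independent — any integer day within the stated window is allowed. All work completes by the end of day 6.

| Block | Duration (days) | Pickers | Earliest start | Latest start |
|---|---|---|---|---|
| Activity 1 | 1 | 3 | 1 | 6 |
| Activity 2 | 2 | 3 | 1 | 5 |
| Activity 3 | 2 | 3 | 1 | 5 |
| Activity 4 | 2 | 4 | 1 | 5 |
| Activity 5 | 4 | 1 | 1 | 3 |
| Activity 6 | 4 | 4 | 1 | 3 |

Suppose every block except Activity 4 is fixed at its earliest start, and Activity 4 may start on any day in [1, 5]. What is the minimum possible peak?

Activity 4@1: d1:18  d2:15  d3:5  d4:5  d5:0  d6:0 → peak 18
Activity 4@2: d1:14  d2:15  d3:9  d4:5  d5:0  d6:0 → peak 15
Activity 4@3: d1:14  d2:11  d3:9  d4:9  d5:0  d6:0 → peak 14
Activity 4@4: d1:14  d2:11  d3:5  d4:9  d5:4  d6:0 → peak 14
Activity 4@5: d1:14  d2:11  d3:5  d4:5  d5:4  d6:4 → peak 14
Best is Activity 4@3, peak 14.

14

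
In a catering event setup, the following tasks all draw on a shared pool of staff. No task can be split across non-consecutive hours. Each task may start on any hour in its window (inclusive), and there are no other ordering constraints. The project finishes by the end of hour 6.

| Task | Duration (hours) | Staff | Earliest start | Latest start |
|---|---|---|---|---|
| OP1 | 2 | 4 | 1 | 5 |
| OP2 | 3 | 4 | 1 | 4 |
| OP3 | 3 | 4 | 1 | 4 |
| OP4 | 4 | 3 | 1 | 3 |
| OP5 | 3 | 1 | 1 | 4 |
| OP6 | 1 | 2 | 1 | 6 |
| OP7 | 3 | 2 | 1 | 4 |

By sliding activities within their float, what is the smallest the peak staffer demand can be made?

Early-start (OP1@1, OP2@1, OP3@1, OP4@1, OP5@1, OP6@1, OP7@1) gives peak 20: h1:20  h2:18  h3:14  h4:3  h5:0  h6:0.
Shift OP3→4, OP4→3, OP6→3, OP7→4.
Schedule OP1@1, OP2@1, OP3@4, OP4@3, OP5@1, OP6@3, OP7@4: h1:9  h2:9  h3:10  h4:9  h5:9  h6:9 — peak 10.
Total staffer-hours = 55 over 6 hours ⇒ peak ≥ ⌈55/6⌉ = 10, so 10 is optimal.

10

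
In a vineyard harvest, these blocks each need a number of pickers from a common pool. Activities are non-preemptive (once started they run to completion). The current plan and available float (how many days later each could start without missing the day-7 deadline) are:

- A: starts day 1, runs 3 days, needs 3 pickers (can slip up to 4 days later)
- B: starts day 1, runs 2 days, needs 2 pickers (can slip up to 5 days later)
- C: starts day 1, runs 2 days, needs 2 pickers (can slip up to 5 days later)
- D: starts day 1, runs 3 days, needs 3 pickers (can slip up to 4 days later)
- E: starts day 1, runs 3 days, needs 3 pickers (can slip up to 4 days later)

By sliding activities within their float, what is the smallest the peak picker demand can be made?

Early-start (A@1, B@1, C@1, D@1, E@1) gives peak 13: d1:13  d2:13  d3:9  d4:0  d5:0  d6:0  d7:0.
Shift C→3, D→4, E→5.
Schedule A@1, B@1, C@3, D@4, E@5: d1:5  d2:5  d3:5  d4:5  d5:6  d6:6  d7:3 — peak 6.

6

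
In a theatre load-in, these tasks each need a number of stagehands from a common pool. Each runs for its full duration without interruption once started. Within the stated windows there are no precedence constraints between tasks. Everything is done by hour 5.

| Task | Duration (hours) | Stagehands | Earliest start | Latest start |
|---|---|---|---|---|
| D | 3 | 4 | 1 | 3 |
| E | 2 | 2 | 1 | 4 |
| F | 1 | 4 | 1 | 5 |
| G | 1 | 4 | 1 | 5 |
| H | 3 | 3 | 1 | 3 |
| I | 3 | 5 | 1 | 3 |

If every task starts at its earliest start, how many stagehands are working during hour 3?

12

At early start, hour 3 has: D, H, I.
Demand: 4 + 3 + 5 = 12.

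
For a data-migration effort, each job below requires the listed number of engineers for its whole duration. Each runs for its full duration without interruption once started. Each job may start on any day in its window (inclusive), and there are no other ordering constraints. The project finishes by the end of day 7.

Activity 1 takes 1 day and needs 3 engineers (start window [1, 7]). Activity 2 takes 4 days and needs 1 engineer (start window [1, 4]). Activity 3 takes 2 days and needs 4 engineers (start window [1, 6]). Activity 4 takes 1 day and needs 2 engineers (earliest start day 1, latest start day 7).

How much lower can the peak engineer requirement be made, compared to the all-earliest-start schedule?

Early-start peak: d1:10  d2:5  d3:1  d4:1  d5:0  d6:0  d7:0 ⇒ 10.
Leveled (Activity 1@1, Activity 2@1, Activity 3@5, Activity 4@2): d1:4  d2:3  d3:1  d4:1  d5:4  d6:4  d7:0 ⇒ 4.
Reduction 10 − 4 = 6.

6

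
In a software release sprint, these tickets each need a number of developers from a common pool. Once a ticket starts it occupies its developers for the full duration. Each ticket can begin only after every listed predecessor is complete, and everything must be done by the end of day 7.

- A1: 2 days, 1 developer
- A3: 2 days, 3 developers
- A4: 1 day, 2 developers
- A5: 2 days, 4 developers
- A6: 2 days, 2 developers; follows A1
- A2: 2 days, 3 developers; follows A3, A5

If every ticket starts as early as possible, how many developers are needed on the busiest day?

Early-start schedule: A1@1, A3@1, A4@1, A5@1, A6@3, A2@3.
Load per day: day 1: 10, day 2: 8, day 3: 5, day 4: 5, day 5: 0, day 6: 0, day 7: 0.
Peak is 10.

10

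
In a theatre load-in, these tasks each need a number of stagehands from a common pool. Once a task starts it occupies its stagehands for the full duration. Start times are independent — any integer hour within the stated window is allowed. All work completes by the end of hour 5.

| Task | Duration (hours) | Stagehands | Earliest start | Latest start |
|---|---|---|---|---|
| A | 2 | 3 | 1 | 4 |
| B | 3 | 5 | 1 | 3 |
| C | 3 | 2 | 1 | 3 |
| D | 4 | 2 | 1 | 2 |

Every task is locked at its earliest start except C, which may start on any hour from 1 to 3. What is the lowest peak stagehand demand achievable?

10

C@1: h1:12  h2:12  h3:9  h4:2  h5:0 → peak 12
C@2: h1:10  h2:12  h3:9  h4:4  h5:0 → peak 12
C@3: h1:10  h2:10  h3:9  h4:4  h5:2 → peak 10
Best is C@3, peak 10.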